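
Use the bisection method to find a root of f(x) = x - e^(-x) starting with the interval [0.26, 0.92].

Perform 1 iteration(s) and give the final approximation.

f(x) = x - e^(-x)
Initial interval: [0.26, 0.92]

Iteration 1:
  c_1 = (0.260000 + 0.920000)/2 = 0.590000
  f(c_1) = f(0.590000) = 0.035673
  f(a) × f(c) < 0, new interval: [0.260000, 0.590000]

After 1 iteration(s), the approximation is c_1 = 0.590000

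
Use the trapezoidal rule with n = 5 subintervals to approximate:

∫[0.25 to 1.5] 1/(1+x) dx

f(x) = 1/(1+x)
a = 0.25, b = 1.5, n = 5
h = (b - a)/n = 0.250000

Trapezoidal rule: (h/2)[f(x₀) + 2f(x₁) + 2f(x₂) + ... + f(xₙ)]

x_0 = 0.2500, f(x_0) = 0.800000, coefficient = 1
x_1 = 0.5000, f(x_1) = 0.666667, coefficient = 2
x_2 = 0.7500, f(x_2) = 0.571429, coefficient = 2
x_3 = 1.0000, f(x_3) = 0.500000, coefficient = 2
x_4 = 1.2500, f(x_4) = 0.444444, coefficient = 2
x_5 = 1.5000, f(x_5) = 0.400000, coefficient = 1

I ≈ (0.250000/2) × 5.565079 = 0.695635
Exact value: 0.693147
Error: 0.002488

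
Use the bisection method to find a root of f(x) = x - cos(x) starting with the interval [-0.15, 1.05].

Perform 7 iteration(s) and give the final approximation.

f(x) = x - cos(x)
Initial interval: [-0.15, 1.05]

Iteration 1:
  c_1 = (-0.150000 + 1.050000)/2 = 0.450000
  f(c_1) = f(0.450000) = -0.450447
  f(a) × f(c) ≥ 0, new interval: [0.450000, 1.050000]
Iteration 2:
  c_2 = (0.450000 + 1.050000)/2 = 0.750000
  f(c_2) = f(0.750000) = 0.018311
  f(a) × f(c) < 0, new interval: [0.450000, 0.750000]
Iteration 3:
  c_3 = (0.450000 + 0.750000)/2 = 0.600000
  f(c_3) = f(0.600000) = -0.225336
  f(a) × f(c) ≥ 0, new interval: [0.600000, 0.750000]
Iteration 4:
  c_4 = (0.600000 + 0.750000)/2 = 0.675000
  f(c_4) = f(0.675000) = -0.105707
  f(a) × f(c) ≥ 0, new interval: [0.675000, 0.750000]
Iteration 5:
  c_5 = (0.675000 + 0.750000)/2 = 0.712500
  f(c_5) = f(0.712500) = -0.044230
  f(a) × f(c) ≥ 0, new interval: [0.712500, 0.750000]
Iteration 6:
  c_6 = (0.712500 + 0.750000)/2 = 0.731250
  f(c_6) = f(0.731250) = -0.013090
  f(a) × f(c) ≥ 0, new interval: [0.731250, 0.750000]
Iteration 7:
  c_7 = (0.731250 + 0.750000)/2 = 0.740625
  f(c_7) = f(0.740625) = 0.002578
  f(a) × f(c) < 0, new interval: [0.731250, 0.740625]

After 7 iteration(s), the approximation is c_7 = 0.740625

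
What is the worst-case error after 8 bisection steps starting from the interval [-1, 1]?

Bisection error bound: |error| ≤ (b-a)/2^n
|error| ≤ (1 - (-1))/2^8 = 2/2^8
|error| ≤ 0.0078125000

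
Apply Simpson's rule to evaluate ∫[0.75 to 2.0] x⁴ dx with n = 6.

f(x) = x⁴
a = 0.75, b = 2.0, n = 6
h = (b - a)/n = 0.208333

Simpson's rule: (h/3)[f(x₀) + 4f(x₁) + 2f(x₂) + ... + f(xₙ)]

x_0 = 0.7500, f(x_0) = 0.316406, coefficient = 1
x_1 = 0.9583, f(x_1) = 0.843464, coefficient = 4
x_2 = 1.1667, f(x_2) = 1.852623, coefficient = 2
x_3 = 1.3750, f(x_3) = 3.574463, coefficient = 4
x_4 = 1.5833, f(x_4) = 6.284770, coefficient = 2
x_5 = 1.7917, f(x_5) = 10.304546, coefficient = 4
x_6 = 2.0000, f(x_6) = 16.000000, coefficient = 1

I ≈ (0.208333/3) × 91.481084 = 6.352853
Exact value: 6.352539
Error: 0.000314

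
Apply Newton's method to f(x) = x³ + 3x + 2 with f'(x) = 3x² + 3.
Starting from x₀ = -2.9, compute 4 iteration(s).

f(x) = x³ + 3x + 2
f'(x) = 3x² + 3
x₀ = -2.9

Newton-Raphson formula: x_{n+1} = x_n - f(x_n)/f'(x_n)

Iteration 1:
  f(-2.900000) = -31.089000
  f'(-2.900000) = 28.230000
  x_1 = -2.900000 - (-31.089000)/28.230000 = -1.798725
Iteration 2:
  f(-1.798725) = -9.215788
  f'(-1.798725) = 12.706232
  x_2 = -1.798725 - (-9.215788)/12.706232 = -1.073428
Iteration 3:
  f(-1.073428) = -2.457140
  f'(-1.073428) = 6.456744
  x_3 = -1.073428 - (-2.457140)/6.456744 = -0.692874
Iteration 4:
  f(-0.692874) = -0.411254
  f'(-0.692874) = 4.440224
  x_4 = -0.692874 - (-0.411254)/4.440224 = -0.600254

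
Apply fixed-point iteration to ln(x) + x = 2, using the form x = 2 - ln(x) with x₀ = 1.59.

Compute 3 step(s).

Equation: ln(x) + x = 2
Fixed-point form: x = 2 - ln(x)
x₀ = 1.59

x_1 = g(1.590000) = 1.536266
x_2 = g(1.536266) = 1.570645
x_3 = g(1.570645) = 1.548514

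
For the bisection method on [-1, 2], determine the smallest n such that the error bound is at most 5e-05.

We need (b-a)/2^n ≤ 5e-05
(2 - (-1))/2^n ≤ 5e-05
3/2^n ≤ 5e-05
2^n ≥ 60000
n ≥ log₂(60000) = 15.87
n ≥ 16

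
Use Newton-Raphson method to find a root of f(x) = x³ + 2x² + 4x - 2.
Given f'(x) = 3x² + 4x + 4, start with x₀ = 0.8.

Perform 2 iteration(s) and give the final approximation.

f(x) = x³ + 2x² + 4x - 2
f'(x) = 3x² + 4x + 4
x₀ = 0.8

Newton-Raphson formula: x_{n+1} = x_n - f(x_n)/f'(x_n)

Iteration 1:
  f(0.800000) = 2.992000
  f'(0.800000) = 9.120000
  x_1 = 0.800000 - 2.992000/9.120000 = 0.471930
Iteration 2:
  f(0.471930) = 0.438262
  f'(0.471930) = 6.555873
  x_2 = 0.471930 - 0.438262/6.555873 = 0.405080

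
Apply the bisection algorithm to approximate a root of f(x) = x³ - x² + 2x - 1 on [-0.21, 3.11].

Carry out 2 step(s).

f(x) = x³ - x² + 2x - 1
Initial interval: [-0.21, 3.11]

Iteration 1:
  c_1 = (-0.210000 + 3.110000)/2 = 1.450000
  f(c_1) = f(1.450000) = 2.846125
  f(a) × f(c) < 0, new interval: [-0.210000, 1.450000]
Iteration 2:
  c_2 = (-0.210000 + 1.450000)/2 = 0.620000
  f(c_2) = f(0.620000) = 0.093928
  f(a) × f(c) < 0, new interval: [-0.210000, 0.620000]

After 2 iteration(s), the approximation is c_2 = 0.620000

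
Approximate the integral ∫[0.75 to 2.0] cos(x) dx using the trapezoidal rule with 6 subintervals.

f(x) = cos(x)
a = 0.75, b = 2.0, n = 6
h = (b - a)/n = 0.208333

Trapezoidal rule: (h/2)[f(x₀) + 2f(x₁) + 2f(x₂) + ... + f(xₙ)]

x_0 = 0.7500, f(x_0) = 0.731689, coefficient = 1
x_1 = 0.9583, f(x_1) = 0.574885, coefficient = 2
x_2 = 1.1667, f(x_2) = 0.393219, coefficient = 2
x_3 = 1.3750, f(x_3) = 0.194548, coefficient = 2
x_4 = 1.5833, f(x_4) = -0.012537, coefficient = 2
x_5 = 1.7917, f(x_5) = -0.219079, coefficient = 2
x_6 = 2.0000, f(x_6) = -0.416147, coefficient = 1

I ≈ (0.208333/2) × 2.177613 = 0.226835
Exact value: 0.227659
Error: 0.000824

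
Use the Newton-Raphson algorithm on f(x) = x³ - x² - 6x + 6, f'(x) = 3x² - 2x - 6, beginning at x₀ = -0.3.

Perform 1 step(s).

f(x) = x³ - x² - 6x + 6
f'(x) = 3x² - 2x - 6
x₀ = -0.3

Newton-Raphson formula: x_{n+1} = x_n - f(x_n)/f'(x_n)

Iteration 1:
  f(-0.300000) = 7.683000
  f'(-0.300000) = -5.130000
  x_1 = -0.300000 - 7.683000/(-5.130000) = 1.197661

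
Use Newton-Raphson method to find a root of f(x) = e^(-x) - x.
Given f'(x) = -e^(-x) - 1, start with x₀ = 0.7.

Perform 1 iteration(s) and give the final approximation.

f(x) = e^(-x) - x
f'(x) = -e^(-x) - 1
x₀ = 0.7

Newton-Raphson formula: x_{n+1} = x_n - f(x_n)/f'(x_n)

Iteration 1:
  f(0.700000) = -0.203415
  f'(0.700000) = -1.496585
  x_1 = 0.700000 - (-0.203415)/(-1.496585) = 0.564081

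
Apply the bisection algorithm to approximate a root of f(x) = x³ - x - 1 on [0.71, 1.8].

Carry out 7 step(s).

f(x) = x³ - x - 1
Initial interval: [0.71, 1.8]

Iteration 1:
  c_1 = (0.710000 + 1.800000)/2 = 1.255000
  f(c_1) = f(1.255000) = -0.278344
  f(a) × f(c) ≥ 0, new interval: [1.255000, 1.800000]
Iteration 2:
  c_2 = (1.255000 + 1.800000)/2 = 1.527500
  f(c_2) = f(1.527500) = 1.036549
  f(a) × f(c) < 0, new interval: [1.255000, 1.527500]
Iteration 3:
  c_3 = (1.255000 + 1.527500)/2 = 1.391250
  f(c_3) = f(1.391250) = 0.301621
  f(a) × f(c) < 0, new interval: [1.255000, 1.391250]
Iteration 4:
  c_4 = (1.255000 + 1.391250)/2 = 1.323125
  f(c_4) = f(1.323125) = -0.006783
  f(a) × f(c) ≥ 0, new interval: [1.323125, 1.391250]
Iteration 5:
  c_5 = (1.323125 + 1.391250)/2 = 1.357187
  f(c_5) = f(1.357187) = 0.142695
  f(a) × f(c) < 0, new interval: [1.323125, 1.357187]
Iteration 6:
  c_6 = (1.323125 + 1.357187)/2 = 1.340156
  f(c_6) = f(1.340156) = 0.066790
  f(a) × f(c) < 0, new interval: [1.323125, 1.340156]
Iteration 7:
  c_7 = (1.323125 + 1.340156)/2 = 1.331641
  f(c_7) = f(1.331641) = 0.029713
  f(a) × f(c) < 0, new interval: [1.323125, 1.331641]

After 7 iteration(s), the approximation is c_7 = 1.331641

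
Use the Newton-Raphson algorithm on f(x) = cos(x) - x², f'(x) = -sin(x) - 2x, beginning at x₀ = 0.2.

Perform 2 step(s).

f(x) = cos(x) - x²
f'(x) = -sin(x) - 2x
x₀ = 0.2

Newton-Raphson formula: x_{n+1} = x_n - f(x_n)/f'(x_n)

Iteration 1:
  f(0.200000) = 0.940067
  f'(0.200000) = -0.598669
  x_1 = 0.200000 - 0.940067/(-0.598669) = 1.770260
Iteration 2:
  f(1.770260) = -3.331965
  f'(1.770260) = -4.520693
  x_2 = 1.770260 - (-3.331965)/(-4.520693) = 1.033213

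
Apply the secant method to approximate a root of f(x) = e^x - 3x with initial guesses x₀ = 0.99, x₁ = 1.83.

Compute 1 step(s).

f(x) = e^x - 3x
x₀ = 0.99, x₁ = 1.83

Secant formula: x_{n+1} = x_n - f(x_n)(x_n - x_{n-1})/(f(x_n) - f(x_{n-1}))

Iteration 1:
  f(0.990000) = -0.278766
  f(1.830000) = 0.743887
  x_2 = 1.830000 - 0.743887×(1.830000 - 0.990000)/(0.743887 - (-0.278766))
       = 1.218976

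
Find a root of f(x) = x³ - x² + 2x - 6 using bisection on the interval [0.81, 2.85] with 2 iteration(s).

f(x) = x³ - x² + 2x - 6
Initial interval: [0.81, 2.85]

Iteration 1:
  c_1 = (0.810000 + 2.850000)/2 = 1.830000
  f(c_1) = f(1.830000) = 0.439587
  f(a) × f(c) < 0, new interval: [0.810000, 1.830000]
Iteration 2:
  c_2 = (0.810000 + 1.830000)/2 = 1.320000
  f(c_2) = f(1.320000) = -2.802432
  f(a) × f(c) ≥ 0, new interval: [1.320000, 1.830000]

After 2 iteration(s), the approximation is c_2 = 1.320000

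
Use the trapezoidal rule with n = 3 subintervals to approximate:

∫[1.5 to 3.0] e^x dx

f(x) = e^x
a = 1.5, b = 3.0, n = 3
h = (b - a)/n = 0.500000

Trapezoidal rule: (h/2)[f(x₀) + 2f(x₁) + 2f(x₂) + ... + f(xₙ)]

x_0 = 1.5000, f(x_0) = 4.481689, coefficient = 1
x_1 = 2.0000, f(x_1) = 7.389056, coefficient = 2
x_2 = 2.5000, f(x_2) = 12.182494, coefficient = 2
x_3 = 3.0000, f(x_3) = 20.085537, coefficient = 1

I ≈ (0.500000/2) × 63.710326 = 15.927582
Exact value: 15.603848
Error: 0.323734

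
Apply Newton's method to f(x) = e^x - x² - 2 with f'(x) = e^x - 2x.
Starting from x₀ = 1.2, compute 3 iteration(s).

f(x) = e^x - x² - 2
f'(x) = e^x - 2x
x₀ = 1.2

Newton-Raphson formula: x_{n+1} = x_n - f(x_n)/f'(x_n)

Iteration 1:
  f(1.200000) = -0.119883
  f'(1.200000) = 0.920117
  x_1 = 1.200000 - (-0.119883)/0.920117 = 1.330291
Iteration 2:
  f(1.330291) = 0.012470
  f'(1.330291) = 1.121562
  x_2 = 1.330291 - 0.012470/1.121562 = 1.319173
Iteration 3:
  f(1.319173) = 0.000109
  f'(1.319173) = 1.101981
  x_3 = 1.319173 - 0.000109/1.101981 = 1.319074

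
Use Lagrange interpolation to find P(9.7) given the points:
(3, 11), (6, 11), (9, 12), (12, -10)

Lagrange interpolation formula:
P(x) = Σ yᵢ × Lᵢ(x)
where Lᵢ(x) = Π_{j≠i} (x - xⱼ)/(xᵢ - xⱼ)

L_0(9.7) = (9.7 - 6)/(3 - 6) × (9.7 - 9)/(3 - 9) × (9.7 - 12)/(3 - 12) = 0.036772
L_1(9.7) = (9.7 - 3)/(6 - 3) × (9.7 - 9)/(6 - 9) × (9.7 - 12)/(6 - 12) = -0.199759
L_2(9.7) = (9.7 - 3)/(9 - 3) × (9.7 - 6)/(9 - 6) × (9.7 - 12)/(9 - 12) = 1.055870
L_3(9.7) = (9.7 - 3)/(12 - 3) × (9.7 - 6)/(12 - 6) × (9.7 - 9)/(12 - 9) = 0.107117

P(9.7) = 11×L_0(9.7) + 11×L_1(9.7) + 12×L_2(9.7) + (-10)×L_3(9.7)
P(9.7) = 9.806407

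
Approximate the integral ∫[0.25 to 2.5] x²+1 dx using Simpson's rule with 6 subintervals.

f(x) = x²+1
a = 0.25, b = 2.5, n = 6
h = (b - a)/n = 0.375000

Simpson's rule: (h/3)[f(x₀) + 4f(x₁) + 2f(x₂) + ... + f(xₙ)]

x_0 = 0.2500, f(x_0) = 1.062500, coefficient = 1
x_1 = 0.6250, f(x_1) = 1.390625, coefficient = 4
x_2 = 1.0000, f(x_2) = 2.000000, coefficient = 2
x_3 = 1.3750, f(x_3) = 2.890625, coefficient = 4
x_4 = 1.7500, f(x_4) = 4.062500, coefficient = 2
x_5 = 2.1250, f(x_5) = 5.515625, coefficient = 4
x_6 = 2.5000, f(x_6) = 7.250000, coefficient = 1

I ≈ (0.375000/3) × 59.625000 = 7.453125
Exact value: 7.453125
Error: 0.000000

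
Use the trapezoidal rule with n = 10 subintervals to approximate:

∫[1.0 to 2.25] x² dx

f(x) = x²
a = 1.0, b = 2.25, n = 10
h = (b - a)/n = 0.125000

Trapezoidal rule: (h/2)[f(x₀) + 2f(x₁) + 2f(x₂) + ... + f(xₙ)]

x_0 = 1.0000, f(x_0) = 1.000000, coefficient = 1
x_1 = 1.1250, f(x_1) = 1.265625, coefficient = 2
x_2 = 1.2500, f(x_2) = 1.562500, coefficient = 2
x_3 = 1.3750, f(x_3) = 1.890625, coefficient = 2
x_4 = 1.5000, f(x_4) = 2.250000, coefficient = 2
x_5 = 1.6250, f(x_5) = 2.640625, coefficient = 2
x_6 = 1.7500, f(x_6) = 3.062500, coefficient = 2
x_7 = 1.8750, f(x_7) = 3.515625, coefficient = 2
x_8 = 2.0000, f(x_8) = 4.000000, coefficient = 2
x_9 = 2.1250, f(x_9) = 4.515625, coefficient = 2
x_10 = 2.2500, f(x_10) = 5.062500, coefficient = 1

I ≈ (0.125000/2) × 55.468750 = 3.466797
Exact value: 3.463542
Error: 0.003255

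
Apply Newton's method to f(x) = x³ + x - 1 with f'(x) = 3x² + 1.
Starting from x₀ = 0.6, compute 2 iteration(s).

f(x) = x³ + x - 1
f'(x) = 3x² + 1
x₀ = 0.6

Newton-Raphson formula: x_{n+1} = x_n - f(x_n)/f'(x_n)

Iteration 1:
  f(0.600000) = -0.184000
  f'(0.600000) = 2.080000
  x_1 = 0.600000 - (-0.184000)/2.080000 = 0.688462
Iteration 2:
  f(0.688462) = 0.014778
  f'(0.688462) = 2.421938
  x_2 = 0.688462 - 0.014778/2.421938 = 0.682360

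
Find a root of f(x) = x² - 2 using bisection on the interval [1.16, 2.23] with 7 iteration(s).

f(x) = x² - 2
Initial interval: [1.16, 2.23]

Iteration 1:
  c_1 = (1.160000 + 2.230000)/2 = 1.695000
  f(c_1) = f(1.695000) = 0.873025
  f(a) × f(c) < 0, new interval: [1.160000, 1.695000]
Iteration 2:
  c_2 = (1.160000 + 1.695000)/2 = 1.427500
  f(c_2) = f(1.427500) = 0.037756
  f(a) × f(c) < 0, new interval: [1.160000, 1.427500]
Iteration 3:
  c_3 = (1.160000 + 1.427500)/2 = 1.293750
  f(c_3) = f(1.293750) = -0.326211
  f(a) × f(c) ≥ 0, new interval: [1.293750, 1.427500]
Iteration 4:
  c_4 = (1.293750 + 1.427500)/2 = 1.360625
  f(c_4) = f(1.360625) = -0.148700
  f(a) × f(c) ≥ 0, new interval: [1.360625, 1.427500]
Iteration 5:
  c_5 = (1.360625 + 1.427500)/2 = 1.394062
  f(c_5) = f(1.394062) = -0.056590
  f(a) × f(c) ≥ 0, new interval: [1.394062, 1.427500]
Iteration 6:
  c_6 = (1.394062 + 1.427500)/2 = 1.410781
  f(c_6) = f(1.410781) = -0.009696
  f(a) × f(c) ≥ 0, new interval: [1.410781, 1.427500]
Iteration 7:
  c_7 = (1.410781 + 1.427500)/2 = 1.419141
  f(c_7) = f(1.419141) = 0.013960
  f(a) × f(c) < 0, new interval: [1.410781, 1.419141]

After 7 iteration(s), the approximation is c_7 = 1.419141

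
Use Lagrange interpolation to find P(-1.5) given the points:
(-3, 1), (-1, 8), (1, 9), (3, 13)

Lagrange interpolation formula:
P(x) = Σ yᵢ × Lᵢ(x)
where Lᵢ(x) = Π_{j≠i} (x - xⱼ)/(xᵢ - xⱼ)

L_0(-1.5) = (-1.5 - (-1))/(-3 - (-1)) × (-1.5 - 1)/(-3 - 1) × (-1.5 - 3)/(-3 - 3) = 0.117188
L_1(-1.5) = (-1.5 - (-3))/(-1 - (-3)) × (-1.5 - 1)/(-1 - 1) × (-1.5 - 3)/(-1 - 3) = 1.054688
L_2(-1.5) = (-1.5 - (-3))/(1 - (-3)) × (-1.5 - (-1))/(1 - (-1)) × (-1.5 - 3)/(1 - 3) = -0.210938
L_3(-1.5) = (-1.5 - (-3))/(3 - (-3)) × (-1.5 - (-1))/(3 - (-1)) × (-1.5 - 1)/(3 - 1) = 0.039062

P(-1.5) = 1×L_0(-1.5) + 8×L_1(-1.5) + 9×L_2(-1.5) + 13×L_3(-1.5)
P(-1.5) = 7.164062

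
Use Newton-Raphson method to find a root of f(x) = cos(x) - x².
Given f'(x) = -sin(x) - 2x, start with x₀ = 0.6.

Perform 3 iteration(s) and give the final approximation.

f(x) = cos(x) - x²
f'(x) = -sin(x) - 2x
x₀ = 0.6

Newton-Raphson formula: x_{n+1} = x_n - f(x_n)/f'(x_n)

Iteration 1:
  f(0.600000) = 0.465336
  f'(0.600000) = -1.764642
  x_1 = 0.600000 - 0.465336/(-1.764642) = 0.863700
Iteration 2:
  f(0.863700) = -0.096348
  f'(0.863700) = -2.487650
  x_2 = 0.863700 - (-0.096348)/(-2.487650) = 0.824969
Iteration 3:
  f(0.824969) = -0.001995
  f'(0.824969) = -2.384465
  x_3 = 0.824969 - (-0.001995)/(-2.384465) = 0.824133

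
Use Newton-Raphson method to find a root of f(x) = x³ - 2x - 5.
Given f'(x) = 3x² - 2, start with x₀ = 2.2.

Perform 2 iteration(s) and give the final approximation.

f(x) = x³ - 2x - 5
f'(x) = 3x² - 2
x₀ = 2.2

Newton-Raphson formula: x_{n+1} = x_n - f(x_n)/f'(x_n)

Iteration 1:
  f(2.200000) = 1.248000
  f'(2.200000) = 12.520000
  x_1 = 2.200000 - 1.248000/12.520000 = 2.100319
Iteration 2:
  f(2.100319) = 0.064589
  f'(2.100319) = 11.234026
  x_2 = 2.100319 - 0.064589/11.234026 = 2.094570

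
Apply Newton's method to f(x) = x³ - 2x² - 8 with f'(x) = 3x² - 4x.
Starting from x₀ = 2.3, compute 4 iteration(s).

f(x) = x³ - 2x² - 8
f'(x) = 3x² - 4x
x₀ = 2.3

Newton-Raphson formula: x_{n+1} = x_n - f(x_n)/f'(x_n)

Iteration 1:
  f(2.300000) = -6.413000
  f'(2.300000) = 6.670000
  x_1 = 2.300000 - (-6.413000)/6.670000 = 3.261469
Iteration 2:
  f(3.261469) = 5.418478
  f'(3.261469) = 18.865668
  x_2 = 3.261469 - 5.418478/18.865668 = 2.974256
Iteration 3:
  f(2.974256) = 0.618456
  f'(2.974256) = 14.641567
  x_3 = 2.974256 - 0.618456/14.641567 = 2.932016
Iteration 4:
  f(2.932016) = 0.012276
  f'(2.932016) = 14.062087
  x_4 = 2.932016 - 0.012276/14.062087 = 2.931143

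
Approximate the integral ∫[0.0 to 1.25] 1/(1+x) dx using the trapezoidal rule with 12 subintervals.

f(x) = 1/(1+x)
a = 0.0, b = 1.25, n = 12
h = (b - a)/n = 0.104167

Trapezoidal rule: (h/2)[f(x₀) + 2f(x₁) + 2f(x₂) + ... + f(xₙ)]

x_0 = 0.0000, f(x_0) = 1.000000, coefficient = 1
x_1 = 0.1042, f(x_1) = 0.905660, coefficient = 2
x_2 = 0.2083, f(x_2) = 0.827586, coefficient = 2
x_3 = 0.3125, f(x_3) = 0.761905, coefficient = 2
x_4 = 0.4167, f(x_4) = 0.705882, coefficient = 2
x_5 = 0.5208, f(x_5) = 0.657534, coefficient = 2
x_6 = 0.6250, f(x_6) = 0.615385, coefficient = 2
x_7 = 0.7292, f(x_7) = 0.578313, coefficient = 2
x_8 = 0.8333, f(x_8) = 0.545455, coefficient = 2
x_9 = 0.9375, f(x_9) = 0.516129, coefficient = 2
x_10 = 1.0417, f(x_10) = 0.489796, coefficient = 2
x_11 = 1.1458, f(x_11) = 0.466019, coefficient = 2
x_12 = 1.2500, f(x_12) = 0.444444, coefficient = 1

I ≈ (0.104167/2) × 15.583774 = 0.811655
Exact value: 0.810930
Error: 0.000725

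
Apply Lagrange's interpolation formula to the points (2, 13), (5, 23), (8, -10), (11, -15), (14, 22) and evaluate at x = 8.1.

Lagrange interpolation formula:
P(x) = Σ yᵢ × Lᵢ(x)
where Lᵢ(x) = Π_{j≠i} (x - xⱼ)/(xᵢ - xⱼ)

L_0(8.1) = (8.1 - 5)/(2 - 5) × (8.1 - 8)/(2 - 8) × (8.1 - 11)/(2 - 11) × (8.1 - 14)/(2 - 14) = 0.002728
L_1(8.1) = (8.1 - 2)/(5 - 2) × (8.1 - 8)/(5 - 8) × (8.1 - 11)/(5 - 11) × (8.1 - 14)/(5 - 14) = -0.021476
L_2(8.1) = (8.1 - 2)/(8 - 2) × (8.1 - 5)/(8 - 5) × (8.1 - 11)/(8 - 11) × (8.1 - 14)/(8 - 14) = 0.998611
L_3(8.1) = (8.1 - 2)/(11 - 2) × (8.1 - 5)/(11 - 5) × (8.1 - 8)/(11 - 8) × (8.1 - 14)/(11 - 14) = 0.022957
L_4(8.1) = (8.1 - 2)/(14 - 2) × (8.1 - 5)/(14 - 5) × (8.1 - 8)/(14 - 8) × (8.1 - 11)/(14 - 11) = -0.002821

P(8.1) = 13×L_0(8.1) + 23×L_1(8.1) + (-10)×L_2(8.1) + (-15)×L_3(8.1) + 22×L_4(8.1)
P(8.1) = -10.850991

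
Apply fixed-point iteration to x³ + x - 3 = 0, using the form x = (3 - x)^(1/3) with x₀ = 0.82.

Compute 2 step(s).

Equation: x³ + x - 3 = 0
Fixed-point form: x = (3 - x)^(1/3)
x₀ = 0.82

x_1 = g(0.820000) = 1.296638
x_2 = g(1.296638) = 1.194269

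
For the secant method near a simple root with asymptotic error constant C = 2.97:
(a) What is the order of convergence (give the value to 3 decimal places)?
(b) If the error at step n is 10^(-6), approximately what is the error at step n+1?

(a) Secant method has superlinear convergence with order φ = (1+√5)/2 ≈ 1.618.
    This means |e_{n+1}| ≈ C|e_n|^1.618.

(b) With |e_n| = 10^(-6) and C = 2.97:
    |e_{n+1}| ≈ 2.97 × (10^(-6))^1.618 = 2.97 × 10^(-9.71)

(a) ≈ 1.618 (golden ratio); (b) |e_{n+1}| ≈ 5.815e-10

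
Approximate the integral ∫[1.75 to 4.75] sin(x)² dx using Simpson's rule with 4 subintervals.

f(x) = sin(x)²
a = 1.75, b = 4.75, n = 4
h = (b - a)/n = 0.750000

Simpson's rule: (h/3)[f(x₀) + 4f(x₁) + 2f(x₂) + ... + f(xₙ)]

x_0 = 1.7500, f(x_0) = 0.968228, coefficient = 1
x_1 = 2.5000, f(x_1) = 0.358169, coefficient = 4
x_2 = 3.2500, f(x_2) = 0.011706, coefficient = 2
x_3 = 4.0000, f(x_3) = 0.572750, coefficient = 4
x_4 = 4.7500, f(x_4) = 0.998586, coefficient = 1

I ≈ (0.750000/3) × 5.713902 = 1.428476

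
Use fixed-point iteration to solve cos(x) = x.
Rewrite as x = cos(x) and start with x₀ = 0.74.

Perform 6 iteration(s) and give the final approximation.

Equation: cos(x) = x
Fixed-point form: x = cos(x)
x₀ = 0.74

x_1 = g(0.740000) = 0.738469
x_2 = g(0.738469) = 0.739500
x_3 = g(0.739500) = 0.738805
x_4 = g(0.738805) = 0.739274
x_5 = g(0.739274) = 0.738958
x_6 = g(0.738958) = 0.739171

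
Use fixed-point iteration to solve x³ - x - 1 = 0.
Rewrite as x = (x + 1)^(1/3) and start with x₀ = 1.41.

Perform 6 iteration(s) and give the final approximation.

Equation: x³ - x - 1 = 0
Fixed-point form: x = (x + 1)^(1/3)
x₀ = 1.41

x_1 = g(1.410000) = 1.340723
x_2 = g(1.340723) = 1.327751
x_3 = g(1.327751) = 1.325294
x_4 = g(1.325294) = 1.324827
x_5 = g(1.324827) = 1.324739
x_6 = g(1.324739) = 1.324722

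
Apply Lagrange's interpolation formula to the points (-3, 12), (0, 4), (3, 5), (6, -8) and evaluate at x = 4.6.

Lagrange interpolation formula:
P(x) = Σ yᵢ × Lᵢ(x)
where Lᵢ(x) = Π_{j≠i} (x - xⱼ)/(xᵢ - xⱼ)

L_0(4.6) = (4.6 - 0)/(-3 - 0) × (4.6 - 3)/(-3 - 3) × (4.6 - 6)/(-3 - 6) = 0.063605
L_1(4.6) = (4.6 - (-3))/(0 - (-3)) × (4.6 - 3)/(0 - 3) × (4.6 - 6)/(0 - 6) = -0.315259
L_2(4.6) = (4.6 - (-3))/(3 - (-3)) × (4.6 - 0)/(3 - 0) × (4.6 - 6)/(3 - 6) = 0.906370
L_3(4.6) = (4.6 - (-3))/(6 - (-3)) × (4.6 - 0)/(6 - 0) × (4.6 - 3)/(6 - 3) = 0.345284

P(4.6) = 12×L_0(4.6) + 4×L_1(4.6) + 5×L_2(4.6) + (-8)×L_3(4.6)
P(4.6) = 1.271802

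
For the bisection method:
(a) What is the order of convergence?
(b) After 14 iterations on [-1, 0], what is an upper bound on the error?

(a) Bisection has linear (order 1) convergence; the error is halved each step.

(b) Error bound = (b-a)/2^n = (0 - (-1))/2^{14}
    = 1/2^{14}

(a) 1 (linear); (b) error ≤ 6.10e-05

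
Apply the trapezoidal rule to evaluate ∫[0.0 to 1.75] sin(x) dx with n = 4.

f(x) = sin(x)
a = 0.0, b = 1.75, n = 4
h = (b - a)/n = 0.437500

Trapezoidal rule: (h/2)[f(x₀) + 2f(x₁) + 2f(x₂) + ... + f(xₙ)]

x_0 = 0.0000, f(x_0) = 0.000000, coefficient = 1
x_1 = 0.4375, f(x_1) = 0.423676, coefficient = 2
x_2 = 0.8750, f(x_2) = 0.767544, coefficient = 2
x_3 = 1.3125, f(x_3) = 0.966827, coefficient = 2
x_4 = 1.7500, f(x_4) = 0.983986, coefficient = 1

I ≈ (0.437500/2) × 5.300079 = 1.159392
Exact value: 1.178246
Error: 0.018854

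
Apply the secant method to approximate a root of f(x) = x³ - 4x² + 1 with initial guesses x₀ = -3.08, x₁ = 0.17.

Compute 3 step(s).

f(x) = x³ - 4x² + 1
x₀ = -3.08, x₁ = 0.17

Secant formula: x_{n+1} = x_n - f(x_n)(x_n - x_{n-1})/(f(x_n) - f(x_{n-1}))

Iteration 1:
  f(-3.080000) = -66.163712
  f(0.170000) = 0.889313
  x_2 = 0.170000 - 0.889313×(0.170000 - (-3.080000))/(0.889313 - (-66.163712))
       = 0.126896
Iteration 2:
  f(0.170000) = 0.889313
  f(0.126896) = 0.937633
  x_3 = 0.126896 - 0.937633×(0.126896 - 0.170000)/(0.937633 - 0.889313)
       = 0.963315
Iteration 3:
  f(0.126896) = 0.937633
  f(0.963315) = -1.817971
  x_4 = 0.963315 - (-1.817971)×(0.963315 - 0.126896)/(-1.817971 - 0.937633)
       = 0.411499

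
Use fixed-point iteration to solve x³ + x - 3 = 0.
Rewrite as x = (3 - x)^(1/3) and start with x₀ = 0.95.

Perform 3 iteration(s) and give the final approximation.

Equation: x³ + x - 3 = 0
Fixed-point form: x = (3 - x)^(1/3)
x₀ = 0.95

x_1 = g(0.950000) = 1.270334
x_2 = g(1.270334) = 1.200386
x_3 = g(1.200386) = 1.216354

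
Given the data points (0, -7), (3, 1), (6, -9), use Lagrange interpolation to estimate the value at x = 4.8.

Lagrange interpolation formula:
P(x) = Σ yᵢ × Lᵢ(x)
where Lᵢ(x) = Π_{j≠i} (x - xⱼ)/(xᵢ - xⱼ)

L_0(4.8) = (4.8 - 3)/(0 - 3) × (4.8 - 6)/(0 - 6) = -0.120000
L_1(4.8) = (4.8 - 0)/(3 - 0) × (4.8 - 6)/(3 - 6) = 0.640000
L_2(4.8) = (4.8 - 0)/(6 - 0) × (4.8 - 3)/(6 - 3) = 0.480000

P(4.8) = (-7)×L_0(4.8) + 1×L_1(4.8) + (-9)×L_2(4.8)
P(4.8) = -2.840000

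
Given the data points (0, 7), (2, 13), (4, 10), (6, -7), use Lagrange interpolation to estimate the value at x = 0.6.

Lagrange interpolation formula:
P(x) = Σ yᵢ × Lᵢ(x)
where Lᵢ(x) = Π_{j≠i} (x - xⱼ)/(xᵢ - xⱼ)

L_0(0.6) = (0.6 - 2)/(0 - 2) × (0.6 - 4)/(0 - 4) × (0.6 - 6)/(0 - 6) = 0.535500
L_1(0.6) = (0.6 - 0)/(2 - 0) × (0.6 - 4)/(2 - 4) × (0.6 - 6)/(2 - 6) = 0.688500
L_2(0.6) = (0.6 - 0)/(4 - 0) × (0.6 - 2)/(4 - 2) × (0.6 - 6)/(4 - 6) = -0.283500
L_3(0.6) = (0.6 - 0)/(6 - 0) × (0.6 - 2)/(6 - 2) × (0.6 - 4)/(6 - 4) = 0.059500

P(0.6) = 7×L_0(0.6) + 13×L_1(0.6) + 10×L_2(0.6) + (-7)×L_3(0.6)
P(0.6) = 9.447500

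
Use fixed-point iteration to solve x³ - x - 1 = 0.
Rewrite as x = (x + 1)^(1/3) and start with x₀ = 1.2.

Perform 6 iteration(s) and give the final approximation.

Equation: x³ - x - 1 = 0
Fixed-point form: x = (x + 1)^(1/3)
x₀ = 1.2

x_1 = g(1.200000) = 1.300591
x_2 = g(1.300591) = 1.320119
x_3 = g(1.320119) = 1.323844
x_4 = g(1.323844) = 1.324552
x_5 = g(1.324552) = 1.324686
x_6 = g(1.324686) = 1.324712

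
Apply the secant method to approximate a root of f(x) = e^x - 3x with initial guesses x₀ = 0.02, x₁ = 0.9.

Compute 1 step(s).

f(x) = e^x - 3x
x₀ = 0.02, x₁ = 0.9

Secant formula: x_{n+1} = x_n - f(x_n)(x_n - x_{n-1})/(f(x_n) - f(x_{n-1}))

Iteration 1:
  f(0.020000) = 0.960201
  f(0.900000) = -0.240397
  x_2 = 0.900000 - (-0.240397)×(0.900000 - 0.020000)/(-0.240397 - 0.960201)
       = 0.723797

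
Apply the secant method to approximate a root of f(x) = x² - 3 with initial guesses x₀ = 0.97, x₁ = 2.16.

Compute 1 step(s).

f(x) = x² - 3
x₀ = 0.97, x₁ = 2.16

Secant formula: x_{n+1} = x_n - f(x_n)(x_n - x_{n-1})/(f(x_n) - f(x_{n-1}))

Iteration 1:
  f(0.970000) = -2.059100
  f(2.160000) = 1.665600
  x_2 = 2.160000 - 1.665600×(2.160000 - 0.970000)/(1.665600 - (-2.059100))
       = 1.627859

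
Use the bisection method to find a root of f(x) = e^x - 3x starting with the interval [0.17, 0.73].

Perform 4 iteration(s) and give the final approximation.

f(x) = e^x - 3x
Initial interval: [0.17, 0.73]

Iteration 1:
  c_1 = (0.170000 + 0.730000)/2 = 0.450000
  f(c_1) = f(0.450000) = 0.218312
  f(a) × f(c) ≥ 0, new interval: [0.450000, 0.730000]
Iteration 2:
  c_2 = (0.450000 + 0.730000)/2 = 0.590000
  f(c_2) = f(0.590000) = 0.033988
  f(a) × f(c) ≥ 0, new interval: [0.590000, 0.730000]
Iteration 3:
  c_3 = (0.590000 + 0.730000)/2 = 0.660000
  f(c_3) = f(0.660000) = -0.045208
  f(a) × f(c) < 0, new interval: [0.590000, 0.660000]
Iteration 4:
  c_4 = (0.590000 + 0.660000)/2 = 0.625000
  f(c_4) = f(0.625000) = -0.006754
  f(a) × f(c) < 0, new interval: [0.590000, 0.625000]

After 4 iteration(s), the approximation is c_4 = 0.625000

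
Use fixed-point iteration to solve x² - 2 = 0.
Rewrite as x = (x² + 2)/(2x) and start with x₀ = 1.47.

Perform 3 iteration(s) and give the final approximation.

Equation: x² - 2 = 0
Fixed-point form: x = (x² + 2)/(2x)
x₀ = 1.47

x_1 = g(1.470000) = 1.415272
x_2 = g(1.415272) = 1.414214
x_3 = g(1.414214) = 1.414214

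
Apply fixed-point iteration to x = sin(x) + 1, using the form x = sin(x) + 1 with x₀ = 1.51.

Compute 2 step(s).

Equation: x = sin(x) + 1
Fixed-point form: x = sin(x) + 1
x₀ = 1.51

x_1 = g(1.510000) = 1.998152
x_2 = g(1.998152) = 1.910065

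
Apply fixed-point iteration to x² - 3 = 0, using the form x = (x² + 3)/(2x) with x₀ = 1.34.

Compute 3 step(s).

Equation: x² - 3 = 0
Fixed-point form: x = (x² + 3)/(2x)
x₀ = 1.34

x_1 = g(1.340000) = 1.789403
x_2 = g(1.789403) = 1.732970
x_3 = g(1.732970) = 1.732051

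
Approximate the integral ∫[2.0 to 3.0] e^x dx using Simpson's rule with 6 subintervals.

f(x) = e^x
a = 2.0, b = 3.0, n = 6
h = (b - a)/n = 0.166667

Simpson's rule: (h/3)[f(x₀) + 4f(x₁) + 2f(x₂) + ... + f(xₙ)]

x_0 = 2.0000, f(x_0) = 7.389056, coefficient = 1
x_1 = 2.1667, f(x_1) = 8.729138, coefficient = 4
x_2 = 2.3333, f(x_2) = 10.312259, coefficient = 2
x_3 = 2.5000, f(x_3) = 12.182494, coefficient = 4
x_4 = 2.6667, f(x_4) = 14.391916, coefficient = 2
x_5 = 2.8333, f(x_5) = 17.002040, coefficient = 4
x_6 = 3.0000, f(x_6) = 20.085537, coefficient = 1

I ≈ (0.166667/3) × 228.537631 = 12.696535
Exact value: 12.696481
Error: 0.000054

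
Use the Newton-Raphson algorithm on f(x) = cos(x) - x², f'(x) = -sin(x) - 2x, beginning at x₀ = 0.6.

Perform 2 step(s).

f(x) = cos(x) - x²
f'(x) = -sin(x) - 2x
x₀ = 0.6

Newton-Raphson formula: x_{n+1} = x_n - f(x_n)/f'(x_n)

Iteration 1:
  f(0.600000) = 0.465336
  f'(0.600000) = -1.764642
  x_1 = 0.600000 - 0.465336/(-1.764642) = 0.863700
Iteration 2:
  f(0.863700) = -0.096348
  f'(0.863700) = -2.487650
  x_2 = 0.863700 - (-0.096348)/(-2.487650) = 0.824969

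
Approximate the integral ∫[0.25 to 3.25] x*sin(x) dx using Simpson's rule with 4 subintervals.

f(x) = x*sin(x)
a = 0.25, b = 3.25, n = 4
h = (b - a)/n = 0.750000

Simpson's rule: (h/3)[f(x₀) + 4f(x₁) + 2f(x₂) + ... + f(xₙ)]

x_0 = 0.2500, f(x_0) = 0.061851, coefficient = 1
x_1 = 1.0000, f(x_1) = 0.841471, coefficient = 4
x_2 = 1.7500, f(x_2) = 1.721975, coefficient = 2
x_3 = 2.5000, f(x_3) = 1.496180, coefficient = 4
x_4 = 3.2500, f(x_4) = -0.351634, coefficient = 1

I ≈ (0.750000/3) × 12.504773 = 3.126193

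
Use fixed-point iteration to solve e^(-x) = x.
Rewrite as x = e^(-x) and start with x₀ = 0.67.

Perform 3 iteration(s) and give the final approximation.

Equation: e^(-x) = x
Fixed-point form: x = e^(-x)
x₀ = 0.67

x_1 = g(0.670000) = 0.511709
x_2 = g(0.511709) = 0.599470
x_3 = g(0.599470) = 0.549102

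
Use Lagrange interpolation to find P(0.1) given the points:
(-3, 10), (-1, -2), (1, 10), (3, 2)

Lagrange interpolation formula:
P(x) = Σ yᵢ × Lᵢ(x)
where Lᵢ(x) = Π_{j≠i} (x - xⱼ)/(xᵢ - xⱼ)

L_0(0.1) = (0.1 - (-1))/(-3 - (-1)) × (0.1 - 1)/(-3 - 1) × (0.1 - 3)/(-3 - 3) = -0.059813
L_1(0.1) = (0.1 - (-3))/(-1 - (-3)) × (0.1 - 1)/(-1 - 1) × (0.1 - 3)/(-1 - 3) = 0.505687
L_2(0.1) = (0.1 - (-3))/(1 - (-3)) × (0.1 - (-1))/(1 - (-1)) × (0.1 - 3)/(1 - 3) = 0.618063
L_3(0.1) = (0.1 - (-3))/(3 - (-3)) × (0.1 - (-1))/(3 - (-1)) × (0.1 - 1)/(3 - 1) = -0.063938

P(0.1) = 10×L_0(0.1) + (-2)×L_1(0.1) + 10×L_2(0.1) + 2×L_3(0.1)
P(0.1) = 4.443250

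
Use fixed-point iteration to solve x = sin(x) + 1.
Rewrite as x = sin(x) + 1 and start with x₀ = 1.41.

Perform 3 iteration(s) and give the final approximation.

Equation: x = sin(x) + 1
Fixed-point form: x = sin(x) + 1
x₀ = 1.41

x_1 = g(1.410000) = 1.987100
x_2 = g(1.987100) = 1.914590
x_3 = g(1.914590) = 1.941483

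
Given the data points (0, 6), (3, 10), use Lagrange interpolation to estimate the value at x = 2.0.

Lagrange interpolation formula:
P(x) = Σ yᵢ × Lᵢ(x)
where Lᵢ(x) = Π_{j≠i} (x - xⱼ)/(xᵢ - xⱼ)

L_0(2.0) = (2.0 - 3)/(0 - 3) = 0.333333
L_1(2.0) = (2.0 - 0)/(3 - 0) = 0.666667

P(2.0) = 6×L_0(2.0) + 10×L_1(2.0)
P(2.0) = 8.666667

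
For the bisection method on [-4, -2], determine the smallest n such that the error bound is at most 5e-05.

We need (b-a)/2^n ≤ 5e-05
(-2 - (-4))/2^n ≤ 5e-05
2/2^n ≤ 5e-05
2^n ≥ 40000
n ≥ log₂(40000) = 15.29
n ≥ 16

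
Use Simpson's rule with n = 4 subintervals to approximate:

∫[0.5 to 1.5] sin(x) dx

f(x) = sin(x)
a = 0.5, b = 1.5, n = 4
h = (b - a)/n = 0.250000

Simpson's rule: (h/3)[f(x₀) + 4f(x₁) + 2f(x₂) + ... + f(xₙ)]

x_0 = 0.5000, f(x_0) = 0.479426, coefficient = 1
x_1 = 0.7500, f(x_1) = 0.681639, coefficient = 4
x_2 = 1.0000, f(x_2) = 0.841471, coefficient = 2
x_3 = 1.2500, f(x_3) = 0.948985, coefficient = 4
x_4 = 1.5000, f(x_4) = 0.997495, coefficient = 1

I ≈ (0.250000/3) × 9.682356 = 0.806863
Exact value: 0.806845
Error: 0.000018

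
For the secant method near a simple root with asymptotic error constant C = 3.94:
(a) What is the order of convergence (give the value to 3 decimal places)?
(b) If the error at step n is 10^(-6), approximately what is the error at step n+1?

(a) Secant method has superlinear convergence with order φ = (1+√5)/2 ≈ 1.618.
    This means |e_{n+1}| ≈ C|e_n|^1.618.

(b) With |e_n| = 10^(-6) and C = 3.94:
    |e_{n+1}| ≈ 3.94 × (10^(-6))^1.618 = 3.94 × 10^(-9.71)

(a) ≈ 1.618 (golden ratio); (b) |e_{n+1}| ≈ 7.714e-10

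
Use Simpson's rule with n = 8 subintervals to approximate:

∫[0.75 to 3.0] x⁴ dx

f(x) = x⁴
a = 0.75, b = 3.0, n = 8
h = (b - a)/n = 0.281250

Simpson's rule: (h/3)[f(x₀) + 4f(x₁) + 2f(x₂) + ... + f(xₙ)]

x_0 = 0.7500, f(x_0) = 0.316406, coefficient = 1
x_1 = 1.0312, f(x_1) = 1.130982, coefficient = 4
x_2 = 1.3125, f(x_2) = 2.967545, coefficient = 2
x_3 = 1.5938, f(x_3) = 6.451798, coefficient = 4
x_4 = 1.8750, f(x_4) = 12.359619, coefficient = 2
x_5 = 2.1562, f(x_5) = 21.617051, coefficient = 4
x_6 = 2.4375, f(x_6) = 35.300308, coefficient = 2
x_7 = 2.7188, f(x_7) = 54.635774, coefficient = 4
x_8 = 3.0000, f(x_8) = 81.000000, coefficient = 1

I ≈ (0.281250/3) × 517.913773 = 48.554416
Exact value: 48.552539
Error: 0.001877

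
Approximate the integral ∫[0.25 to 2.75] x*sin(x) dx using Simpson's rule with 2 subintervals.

f(x) = x*sin(x)
a = 0.25, b = 2.75, n = 2
h = (b - a)/n = 1.250000

Simpson's rule: (h/3)[f(x₀) + 4f(x₁) + 2f(x₂) + ... + f(xₙ)]

x_0 = 0.2500, f(x_0) = 0.061851, coefficient = 1
x_1 = 1.5000, f(x_1) = 1.496242, coefficient = 4
x_2 = 2.7500, f(x_2) = 1.049568, coefficient = 1

I ≈ (1.250000/3) × 7.096389 = 2.956829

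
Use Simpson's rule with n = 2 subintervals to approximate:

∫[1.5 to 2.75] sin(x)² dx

f(x) = sin(x)²
a = 1.5, b = 2.75, n = 2
h = (b - a)/n = 0.625000

Simpson's rule: (h/3)[f(x₀) + 4f(x₁) + 2f(x₂) + ... + f(xₙ)]

x_0 = 1.5000, f(x_0) = 0.994996, coefficient = 1
x_1 = 2.1250, f(x_1) = 0.723044, coefficient = 4
x_2 = 2.7500, f(x_2) = 0.145665, coefficient = 1

I ≈ (0.625000/3) × 4.032836 = 0.840174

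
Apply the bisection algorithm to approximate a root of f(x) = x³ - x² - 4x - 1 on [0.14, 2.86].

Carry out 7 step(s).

f(x) = x³ - x² - 4x - 1
Initial interval: [0.14, 2.86]

Iteration 1:
  c_1 = (0.140000 + 2.860000)/2 = 1.500000
  f(c_1) = f(1.500000) = -5.875000
  f(a) × f(c) ≥ 0, new interval: [1.500000, 2.860000]
Iteration 2:
  c_2 = (1.500000 + 2.860000)/2 = 2.180000
  f(c_2) = f(2.180000) = -4.112168
  f(a) × f(c) ≥ 0, new interval: [2.180000, 2.860000]
Iteration 3:
  c_3 = (2.180000 + 2.860000)/2 = 2.520000
  f(c_3) = f(2.520000) = -1.427392
  f(a) × f(c) ≥ 0, new interval: [2.520000, 2.860000]
Iteration 4:
  c_4 = (2.520000 + 2.860000)/2 = 2.690000
  f(c_4) = f(2.690000) = 0.469009
  f(a) × f(c) < 0, new interval: [2.520000, 2.690000]
Iteration 5:
  c_5 = (2.520000 + 2.690000)/2 = 2.605000
  f(c_5) = f(2.605000) = -0.528430
  f(a) × f(c) ≥ 0, new interval: [2.605000, 2.690000]
Iteration 6:
  c_6 = (2.605000 + 2.690000)/2 = 2.647500
  f(c_6) = f(2.647500) = -0.042250
  f(a) × f(c) ≥ 0, new interval: [2.647500, 2.690000]
Iteration 7:
  c_7 = (2.647500 + 2.690000)/2 = 2.668750
  f(c_7) = f(2.668750) = 0.210216
  f(a) × f(c) < 0, new interval: [2.647500, 2.668750]

After 7 iteration(s), the approximation is c_7 = 2.668750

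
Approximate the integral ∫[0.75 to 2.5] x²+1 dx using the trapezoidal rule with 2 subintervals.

f(x) = x²+1
a = 0.75, b = 2.5, n = 2
h = (b - a)/n = 0.875000

Trapezoidal rule: (h/2)[f(x₀) + 2f(x₁) + 2f(x₂) + ... + f(xₙ)]

x_0 = 0.7500, f(x_0) = 1.562500, coefficient = 1
x_1 = 1.6250, f(x_1) = 3.640625, coefficient = 2
x_2 = 2.5000, f(x_2) = 7.250000, coefficient = 1

I ≈ (0.875000/2) × 16.093750 = 7.041016
Exact value: 6.817708
Error: 0.223307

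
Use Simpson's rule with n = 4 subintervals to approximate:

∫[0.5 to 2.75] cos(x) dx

f(x) = cos(x)
a = 0.5, b = 2.75, n = 4
h = (b - a)/n = 0.562500

Simpson's rule: (h/3)[f(x₀) + 4f(x₁) + 2f(x₂) + ... + f(xₙ)]

x_0 = 0.5000, f(x_0) = 0.877583, coefficient = 1
x_1 = 1.0625, f(x_1) = 0.486690, coefficient = 4
x_2 = 1.6250, f(x_2) = -0.054177, coefficient = 2
x_3 = 2.1875, f(x_3) = -0.578349, coefficient = 4
x_4 = 2.7500, f(x_4) = -0.924302, coefficient = 1

I ≈ (0.562500/3) × -0.521712 = -0.097821
Exact value: -0.097765
Error: 0.000056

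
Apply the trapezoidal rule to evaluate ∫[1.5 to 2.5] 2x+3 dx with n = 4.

f(x) = 2x+3
a = 1.5, b = 2.5, n = 4
h = (b - a)/n = 0.250000

Trapezoidal rule: (h/2)[f(x₀) + 2f(x₁) + 2f(x₂) + ... + f(xₙ)]

x_0 = 1.5000, f(x_0) = 6.000000, coefficient = 1
x_1 = 1.7500, f(x_1) = 6.500000, coefficient = 2
x_2 = 2.0000, f(x_2) = 7.000000, coefficient = 2
x_3 = 2.2500, f(x_3) = 7.500000, coefficient = 2
x_4 = 2.5000, f(x_4) = 8.000000, coefficient = 1

I ≈ (0.250000/2) × 56.000000 = 7.000000
Exact value: 7.000000
Error: 0.000000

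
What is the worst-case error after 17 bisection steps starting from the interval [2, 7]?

Bisection error bound: |error| ≤ (b-a)/2^n
|error| ≤ (7 - 2)/2^17 = 5/2^17
|error| ≤ 0.0000381470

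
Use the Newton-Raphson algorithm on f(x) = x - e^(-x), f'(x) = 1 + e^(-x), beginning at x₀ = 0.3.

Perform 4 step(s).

f(x) = x - e^(-x)
f'(x) = 1 + e^(-x)
x₀ = 0.3

Newton-Raphson formula: x_{n+1} = x_n - f(x_n)/f'(x_n)

Iteration 1:
  f(0.300000) = -0.440818
  f'(0.300000) = 1.740818
  x_1 = 0.300000 - (-0.440818)/1.740818 = 0.553225
Iteration 2:
  f(0.553225) = -0.021868
  f'(0.553225) = 1.575092
  x_2 = 0.553225 - (-0.021868)/1.575092 = 0.567108
Iteration 3:
  f(0.567108) = -0.000055
  f'(0.567108) = 1.567163
  x_3 = 0.567108 - (-0.000055)/1.567163 = 0.567143
Iteration 4:
  f(0.567143) = 0.000000
  f'(0.567143) = 1.567143
  x_4 = 0.567143 - 0.000000/1.567143 = 0.567143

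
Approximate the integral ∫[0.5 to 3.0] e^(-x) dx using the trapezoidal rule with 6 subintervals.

f(x) = e^(-x)
a = 0.5, b = 3.0, n = 6
h = (b - a)/n = 0.416667

Trapezoidal rule: (h/2)[f(x₀) + 2f(x₁) + 2f(x₂) + ... + f(xₙ)]

x_0 = 0.5000, f(x_0) = 0.606531, coefficient = 1
x_1 = 0.9167, f(x_1) = 0.399850, coefficient = 2
x_2 = 1.3333, f(x_2) = 0.263597, coefficient = 2
x_3 = 1.7500, f(x_3) = 0.173774, coefficient = 2
x_4 = 2.1667, f(x_4) = 0.114559, coefficient = 2
x_5 = 2.5833, f(x_5) = 0.075522, coefficient = 2
x_6 = 3.0000, f(x_6) = 0.049787, coefficient = 1

I ≈ (0.416667/2) × 2.710921 = 0.564775
Exact value: 0.556744
Error: 0.008032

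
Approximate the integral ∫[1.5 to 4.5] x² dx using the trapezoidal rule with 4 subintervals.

f(x) = x²
a = 1.5, b = 4.5, n = 4
h = (b - a)/n = 0.750000

Trapezoidal rule: (h/2)[f(x₀) + 2f(x₁) + 2f(x₂) + ... + f(xₙ)]

x_0 = 1.5000, f(x_0) = 2.250000, coefficient = 1
x_1 = 2.2500, f(x_1) = 5.062500, coefficient = 2
x_2 = 3.0000, f(x_2) = 9.000000, coefficient = 2
x_3 = 3.7500, f(x_3) = 14.062500, coefficient = 2
x_4 = 4.5000, f(x_4) = 20.250000, coefficient = 1

I ≈ (0.750000/2) × 78.750000 = 29.531250
Exact value: 29.250000
Error: 0.281250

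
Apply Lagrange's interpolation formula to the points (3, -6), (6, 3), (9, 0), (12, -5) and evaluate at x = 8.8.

Lagrange interpolation formula:
P(x) = Σ yᵢ × Lᵢ(x)
where Lᵢ(x) = Π_{j≠i} (x - xⱼ)/(xᵢ - xⱼ)

L_0(8.8) = (8.8 - 6)/(3 - 6) × (8.8 - 9)/(3 - 9) × (8.8 - 12)/(3 - 12) = -0.011062
L_1(8.8) = (8.8 - 3)/(6 - 3) × (8.8 - 9)/(6 - 9) × (8.8 - 12)/(6 - 12) = 0.068741
L_2(8.8) = (8.8 - 3)/(9 - 3) × (8.8 - 6)/(9 - 6) × (8.8 - 12)/(9 - 12) = 0.962370
L_3(8.8) = (8.8 - 3)/(12 - 3) × (8.8 - 6)/(12 - 6) × (8.8 - 9)/(12 - 9) = -0.020049

P(8.8) = (-6)×L_0(8.8) + 3×L_1(8.8) + 0×L_2(8.8) + (-5)×L_3(8.8)
P(8.8) = 0.372840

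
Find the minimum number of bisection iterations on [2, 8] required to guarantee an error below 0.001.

We need (b-a)/2^n ≤ 0.001
(8 - 2)/2^n ≤ 0.001
6/2^n ≤ 0.001
2^n ≥ 6000
n ≥ log₂(6000) = 12.55
n ≥ 13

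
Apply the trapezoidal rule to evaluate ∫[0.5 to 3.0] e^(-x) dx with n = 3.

f(x) = e^(-x)
a = 0.5, b = 3.0, n = 3
h = (b - a)/n = 0.833333

Trapezoidal rule: (h/2)[f(x₀) + 2f(x₁) + 2f(x₂) + ... + f(xₙ)]

x_0 = 0.5000, f(x_0) = 0.606531, coefficient = 1
x_1 = 1.3333, f(x_1) = 0.263597, coefficient = 2
x_2 = 2.1667, f(x_2) = 0.114559, coefficient = 2
x_3 = 3.0000, f(x_3) = 0.049787, coefficient = 1

I ≈ (0.833333/2) × 1.412630 = 0.588596
Exact value: 0.556744
Error: 0.031852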